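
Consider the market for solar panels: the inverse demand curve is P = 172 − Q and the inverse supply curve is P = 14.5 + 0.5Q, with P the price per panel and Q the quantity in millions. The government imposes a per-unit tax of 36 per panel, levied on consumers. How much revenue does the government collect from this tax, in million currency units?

Inverting to Q(P) form: Qd = 172 − P; Qs = 2P − 29.
Before the tax: set 172 − P = 2P − 29 → P* = 67, Q* = 105.
With the tax collected from consumers, demand (in seller-price terms) shifts: Qd = 172 − (P + 36).
Solving gives Q = 81 with consumers paying 91 and suppliers receiving 55 (the 36 wedge).
Revenue = t · Q = 36 · 81 = 2916.

Tax revenue = 2916 million.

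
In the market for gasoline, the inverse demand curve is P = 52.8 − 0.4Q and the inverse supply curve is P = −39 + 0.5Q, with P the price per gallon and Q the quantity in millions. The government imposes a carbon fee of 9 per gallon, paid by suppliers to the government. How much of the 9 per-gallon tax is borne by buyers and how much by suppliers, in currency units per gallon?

Inverting to Q(P) form: Qd = 132 − 2.5P; Qs = 2P + 78.
Before the tax: set 132 − 2.5P = 2P + 78 → P* = 12, Q* = 102.
With the tax collected from suppliers, supply shifts: Qs = 2(P − 9) + 78.
New equilibrium: buyers pay 16, suppliers receive 7, Q = 92. (Wedge: Pb − Ps = 9.)
Burden on buyers: 4; on suppliers: 5. (They sum to 9.)
The less price-elastic side of the market bears the larger share of a per-unit tax.

Buyers bear 4 per gallon; suppliers bear 5 per gallon.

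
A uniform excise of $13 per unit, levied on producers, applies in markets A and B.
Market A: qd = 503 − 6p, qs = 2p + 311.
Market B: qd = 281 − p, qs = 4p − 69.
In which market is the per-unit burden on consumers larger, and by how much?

Market B, by $7.15.

Market A: pre-tax p* = $24, q* = 359; post-tax q = 339.5; per-unit burden on consumers = $3.25.
Market B: pre-tax p* = $70, q* = 211; post-tax q = 200.6; per-unit burden on consumers = $10.4.
Difference: $3.25 vs $10.4 → market B is larger by $7.15.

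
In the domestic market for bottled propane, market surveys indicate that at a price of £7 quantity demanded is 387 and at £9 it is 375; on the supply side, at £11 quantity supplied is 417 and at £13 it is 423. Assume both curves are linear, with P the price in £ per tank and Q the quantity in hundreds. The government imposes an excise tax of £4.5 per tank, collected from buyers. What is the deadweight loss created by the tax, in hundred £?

Deadweight loss = £20.25 hundred.

Demand slope: (375 − 387)/(9 − 7) = -6, so Qd = 429 − 6P.
Supply slope: (423 − 417)/(13 − 11) = 3, so Qs = 3P + 384.
Without the tax, 429 − 6P = 3P + 384 gives 9P = 45, so P* = £5 and Q* = 399.
With the tax collected from buyers, demand (in seller-price terms) shifts: Qd = 429 − 6(P + 4.5).
Solving gives Q = 390 with buyers paying £6.5 and producers receiving £2 (the £4.5 wedge).
Quantity falls by |ΔQ| = |399 − 390| = 9.
DWL = ½ · t · |ΔQ| = ½ · 4.5 · 9 = £20.25.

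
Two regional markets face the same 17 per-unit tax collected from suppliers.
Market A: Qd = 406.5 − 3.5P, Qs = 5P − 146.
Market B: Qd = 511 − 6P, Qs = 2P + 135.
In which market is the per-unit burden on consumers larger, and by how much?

Market A: pre-tax P* = 65, Q* = 179; post-tax Q = 144; per-unit burden on consumers = 10.
Market B: pre-tax P* = 47, Q* = 229; post-tax Q = 203.5; per-unit burden on consumers = 4.25.
Difference: 10 vs 4.25 → market A is larger by 5.75.

Market A, by 5.75.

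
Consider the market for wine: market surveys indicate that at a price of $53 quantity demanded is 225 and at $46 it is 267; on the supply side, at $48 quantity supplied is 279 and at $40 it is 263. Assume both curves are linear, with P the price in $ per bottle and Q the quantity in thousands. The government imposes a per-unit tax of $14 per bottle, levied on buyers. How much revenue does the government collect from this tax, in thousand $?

Demand slope: (267 − 225)/(46 − 53) = -6, so Qd = 543 − 6P.
Supply slope: (263 − 279)/(40 − 48) = 2, so Qs = 2P + 183.
Before the tax: set 543 − 6P = 2P + 183 → P* = $45, Q* = 273.
With the tax collected from buyers, demand (in seller-price terms) shifts: Qd = 543 − 6(P + 14).
New equilibrium: buyers pay $48.5, suppliers receive $34.5, Q = 252. (Wedge: Pb − Ps = 14.)
Revenue = t · Q = 14 · 252 = $3528.

Tax revenue = $3528 thousand.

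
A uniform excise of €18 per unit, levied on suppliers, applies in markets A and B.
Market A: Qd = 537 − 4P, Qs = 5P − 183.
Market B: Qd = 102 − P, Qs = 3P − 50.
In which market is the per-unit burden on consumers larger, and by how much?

Market A: pre-tax P* = €80, Q* = 217; post-tax Q = 177; per-unit burden on consumers = €10.
Market B: pre-tax P* = €38, Q* = 64; post-tax Q = 50.5; per-unit burden on consumers = €13.5.
Difference: €10 vs €13.5 → market B is larger by €3.5.

Market B, by €3.5.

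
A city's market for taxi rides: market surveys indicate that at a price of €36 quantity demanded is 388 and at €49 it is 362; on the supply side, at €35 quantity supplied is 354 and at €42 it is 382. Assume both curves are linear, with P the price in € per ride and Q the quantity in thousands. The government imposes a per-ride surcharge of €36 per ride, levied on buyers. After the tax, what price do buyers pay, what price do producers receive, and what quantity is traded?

Demand slope: (362 − 388)/(49 − 36) = -2, so Qd = 460 − 2P.
Supply slope: (382 − 354)/(42 − 35) = 4, so Qs = 4P + 214.
Without the tax, 460 − 2P = 4P + 214 gives 6P = 246, so P* = €41 and Q* = 378.
With the tax collected from buyers, demand (in seller-price terms) shifts: Qd = 460 − 2(P + 36).
Solving gives Q = 330 with buyers paying €65 and producers receiving €29 (the €36 wedge).
The less price-elastic side of the market bears the larger share of a per-unit tax.

Buyers pay €65; producers receive €29; quantity = 330.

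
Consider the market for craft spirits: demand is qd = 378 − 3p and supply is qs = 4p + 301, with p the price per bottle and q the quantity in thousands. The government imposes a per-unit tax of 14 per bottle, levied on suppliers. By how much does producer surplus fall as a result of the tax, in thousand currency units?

Producer surplus falls by 1998 thousand.

Before the tax: set 378 − 3p = 4p + 301 → p* = 11, q* = 345.
With the tax collected from suppliers, supply shifts: qs = 4(p − 14) + 301.
Solving gives q = 321 with buyers paying 19 and suppliers receiving 5 (the 14 wedge).
ΔPS is the trapezoid between Q = 321 and Q = 345 of height 6: ½ · (345 + 321) · 6 = 1998.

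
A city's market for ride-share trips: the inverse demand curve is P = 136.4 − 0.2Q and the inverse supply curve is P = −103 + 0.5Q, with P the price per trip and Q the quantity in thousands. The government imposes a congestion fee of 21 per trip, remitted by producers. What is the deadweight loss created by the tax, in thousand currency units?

Deadweight loss = 315 thousand.

Rewrite in direct form: Qd = 682 − 5P and Qs = 2P + 206.
Before the tax: set 682 − 5P = 2P + 206 → P* = 68, Q* = 342.
With the tax collected from producers, supply shifts: Qs = 2(P − 21) + 206.
New equilibrium: consumers pay 74, producers receive 53, Q = 312. (Wedge: Pb − Ps = 21.)
Quantity falls by |ΔQ| = |342 − 312| = 30.
DWL = ½ · t · |ΔQ| = ½ · 21 · 30 = 315.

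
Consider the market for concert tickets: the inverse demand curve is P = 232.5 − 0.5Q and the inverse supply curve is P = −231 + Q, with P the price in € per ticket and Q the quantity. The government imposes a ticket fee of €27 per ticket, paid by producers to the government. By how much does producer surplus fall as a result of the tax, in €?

Rewrite in direct form: Qd = 465 − 2P and Qs = P + 231.
Without the tax, 465 − 2P = P + 231 gives 3P = 234, so P* = €78 and Q* = 309.
With the tax collected from producers, supply shifts: Qs = (P − 27) + 231.
Solving gives Q = 291 with consumers paying €87 and producers receiving €60 (the €27 wedge).
ΔPS is the trapezoid between Q = 291 and Q = 309 of height €18: ½ · (309 + 291) · 18 = €5400.

Producer surplus falls by €5400.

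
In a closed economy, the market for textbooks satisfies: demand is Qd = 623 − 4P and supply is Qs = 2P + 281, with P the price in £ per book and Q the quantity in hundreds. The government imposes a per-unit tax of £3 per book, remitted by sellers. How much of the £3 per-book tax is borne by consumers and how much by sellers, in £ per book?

Without the tax, 623 − 4P = 2P + 281 gives 6P = 342, so P* = £57 and Q* = 395.
With the tax collected from sellers, supply shifts: Qs = 2(P − 3) + 281.
New equilibrium: consumers pay £58, sellers receive £55, Q = 391. (Wedge: Pb − Ps = 3.)
Burden on consumers: £1; on sellers: £2. (They sum to £3.)
The less price-elastic side of the market bears the larger share of a per-unit tax.

Consumers bear £1 per book; sellers bear £2 per book.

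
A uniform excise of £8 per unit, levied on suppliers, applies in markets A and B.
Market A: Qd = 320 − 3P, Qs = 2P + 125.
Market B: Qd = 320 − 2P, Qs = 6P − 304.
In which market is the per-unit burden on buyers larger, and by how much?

Market B, by £2.8.

Market A: pre-tax P* = £39, Q* = 203; post-tax Q = 193.4; per-unit burden on buyers = £3.2.
Market B: pre-tax P* = £78, Q* = 164; post-tax Q = 152; per-unit burden on buyers = £6.
Difference: £3.2 vs £6 → market B is larger by £2.8.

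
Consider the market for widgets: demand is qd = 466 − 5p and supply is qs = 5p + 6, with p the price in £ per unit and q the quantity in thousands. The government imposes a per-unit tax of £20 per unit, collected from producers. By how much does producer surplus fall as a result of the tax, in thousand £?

Producer surplus falls by £2110 thousand.

Without the tax, 466 − 5p = 5p + 6 gives 10p = 460, so p* = £46 and q* = 236.
With the tax collected from producers, supply shifts: qs = 5(p − 20) + 6.
Solving gives q = 186 with consumers paying £56 and producers receiving £36 (the £20 wedge).
ΔPS is the trapezoid between Q = 186 and Q = 236 of height £10: ½ · (236 + 186) · 10 = £2110.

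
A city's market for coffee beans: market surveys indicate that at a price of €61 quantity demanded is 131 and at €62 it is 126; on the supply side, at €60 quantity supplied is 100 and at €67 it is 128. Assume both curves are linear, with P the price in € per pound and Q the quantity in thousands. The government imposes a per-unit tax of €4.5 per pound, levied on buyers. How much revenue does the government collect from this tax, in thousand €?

Tax revenue = €477 thousand.

Demand slope: (126 − 131)/(62 − 61) = -5, so Qd = 436 − 5P.
Supply slope: (128 − 100)/(67 − 60) = 4, so Qs = 4P − 140.
Without the tax, 436 − 5P = 4P − 140 gives 9P = 576, so P* = €64 and Q* = 116.
With the tax collected from buyers, demand (in seller-price terms) shifts: Qd = 436 − 5(P + 4.5).
New equilibrium: buyers pay €66, sellers receive €61.5, Q = 106. (Wedge: Pb − Ps = 4.5.)
Revenue = t · Q = 4.5 · 106 = €477.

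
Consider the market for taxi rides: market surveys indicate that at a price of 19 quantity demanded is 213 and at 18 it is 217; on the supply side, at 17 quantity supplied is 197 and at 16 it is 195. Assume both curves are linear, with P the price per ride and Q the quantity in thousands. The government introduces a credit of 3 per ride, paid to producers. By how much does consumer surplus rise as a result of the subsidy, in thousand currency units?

Demand slope: (217 − 213)/(18 − 19) = -4, so Qd = 289 − 4P.
Supply slope: (195 − 197)/(16 − 17) = 2, so Qs = 2P + 163.
Without the subsidy, 289 − 4P = 2P + 163 gives 6P = 126, so P* = 21 and Q* = 205.
With a per-unit subsidy paid to producers, each receives P + 3 per unit sold, so supply becomes Qs = 2(P + 3) + 163.
New equilibrium: consumers pay 20, producers receive 23, Q = 209. (Wedge: Pb − Ps = −3.)
ΔCS is the trapezoid between Q = 209 and Q = 205 of height 1: ½ · (205 + 209) · 1 = 207.

Consumer surplus rises by 207 thousand.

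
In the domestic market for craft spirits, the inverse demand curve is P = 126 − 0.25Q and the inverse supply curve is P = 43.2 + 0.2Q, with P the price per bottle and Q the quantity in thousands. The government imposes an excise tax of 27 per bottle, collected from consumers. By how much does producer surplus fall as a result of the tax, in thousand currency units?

Producer surplus falls by 1848 thousand.

Rewrite in direct form: Qd = 504 − 4P and Qs = 5P − 216.
Without the tax, 504 − 4P = 5P − 216 gives 9P = 720, so P* = 80 and Q* = 184.
With the tax collected from consumers, demand (in seller-price terms) shifts: Qd = 504 − 4(P + 27).
New equilibrium: consumers pay 95, suppliers receive 68, Q = 124. (Wedge: Pb − Ps = 27.)
ΔPS is the trapezoid between Q = 124 and Q = 184 of height 12: ½ · (184 + 124) · 12 = 1848.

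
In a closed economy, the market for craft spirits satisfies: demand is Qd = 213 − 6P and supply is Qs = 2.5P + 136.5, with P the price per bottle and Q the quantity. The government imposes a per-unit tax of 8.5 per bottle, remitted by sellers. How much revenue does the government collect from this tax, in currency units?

Without the tax, 213 − 6P = 2.5P + 136.5 gives 8.5P = 76.5, so P* = 9 and Q* = 159.
With the tax collected from sellers, supply shifts: Qs = 2.5(P − 8.5) + 136.5.
Solving gives Q = 144 with buyers paying 11.5 and sellers receiving 3 (the 8.5 wedge).
Revenue = t · Q = 8.5 · 144 = 1224.

Tax revenue = 1224.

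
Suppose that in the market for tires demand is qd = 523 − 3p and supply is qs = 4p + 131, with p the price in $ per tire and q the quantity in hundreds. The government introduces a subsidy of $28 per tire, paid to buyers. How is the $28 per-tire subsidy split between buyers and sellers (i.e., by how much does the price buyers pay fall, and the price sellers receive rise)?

Without the subsidy, 523 − 3p = 4p + 131 gives 7p = 392, so p* = $56 and q* = 355.
With a per-unit subsidy paid to buyers, each effectively pays p − 28, so demand becomes qd = 523 − 3(p − 28).
New equilibrium: buyers pay $40, sellers receive $68, q = 403. (Wedge: pb − ps = −28.)
Gain to buyers: $16; to sellers: $12. (They sum to $28.)

Buyers gain $16 per tire; sellers gain $12 per tire.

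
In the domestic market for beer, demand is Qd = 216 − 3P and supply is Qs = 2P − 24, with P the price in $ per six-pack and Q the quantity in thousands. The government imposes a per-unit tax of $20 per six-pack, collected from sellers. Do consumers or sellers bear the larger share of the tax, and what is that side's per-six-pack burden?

Sellers bear the larger share: $12 per six-pack.

Before the tax: set 216 − 3P = 2P − 24 → P* = $48, Q* = 72.
With the tax collected from sellers, supply shifts: Qs = 2(P − 20) − 24.
New equilibrium: consumers pay $56, sellers receive $36, Q = 48. (Wedge: Pb − Ps = 20.)
Per-six-pack burden: consumers $8, sellers $12.
Sellers take the larger share because supply is less price-elastic here (demand slope 3 vs supply slope 2).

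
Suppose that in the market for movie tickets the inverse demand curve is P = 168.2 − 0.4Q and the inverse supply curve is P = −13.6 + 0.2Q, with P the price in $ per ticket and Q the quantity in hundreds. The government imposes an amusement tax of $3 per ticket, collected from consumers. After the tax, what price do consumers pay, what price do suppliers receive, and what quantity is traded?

Rewrite in direct form: Qd = 420.5 − 2.5P and Qs = 5P + 68.
Without the tax, 420.5 − 2.5P = 5P + 68 gives 7.5P = 352.5, so P* = $47 and Q* = 303.
With the tax collected from consumers, demand (in seller-price terms) shifts: Qd = 420.5 − 2.5(P + 3).
Solving gives Q = 298 with consumers paying $49 and suppliers receiving $46 (the $3 wedge).
The less price-elastic side of the market bears the larger share of a per-unit tax.

Consumers pay $49; suppliers receive $46; quantity = 298.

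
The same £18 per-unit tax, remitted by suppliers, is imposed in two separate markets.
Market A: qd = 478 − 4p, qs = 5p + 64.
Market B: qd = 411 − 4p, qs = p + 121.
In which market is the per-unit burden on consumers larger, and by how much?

Market A: pre-tax p* = £46, q* = 294; post-tax q = 254; per-unit burden on consumers = £10.
Market B: pre-tax p* = £58, q* = 179; post-tax q = 164.6; per-unit burden on consumers = £3.6.
Difference: £10 vs £3.6 → market A is larger by £6.4.

Market A, by £6.4.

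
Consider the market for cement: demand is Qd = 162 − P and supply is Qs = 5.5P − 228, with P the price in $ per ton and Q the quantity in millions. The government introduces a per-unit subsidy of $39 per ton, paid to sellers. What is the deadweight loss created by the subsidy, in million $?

Deadweight loss = $643.5 million.

Without the subsidy, 162 − P = 5.5P − 228 gives 6.5P = 390, so P* = $60 and Q* = 102.
With a per-unit subsidy paid to sellers, each receives P + 39 per unit sold, so supply becomes Qs = 5.5(P + 39) − 228.
New equilibrium: buyers pay $27, sellers receive $66, Q = 135. (Wedge: Pb − Ps = −39.)
Quantity rises by |ΔQ| = |102 − 135| = 33.
DWL = ½ · t · |ΔQ| = ½ · 39 · 33 = $643.5.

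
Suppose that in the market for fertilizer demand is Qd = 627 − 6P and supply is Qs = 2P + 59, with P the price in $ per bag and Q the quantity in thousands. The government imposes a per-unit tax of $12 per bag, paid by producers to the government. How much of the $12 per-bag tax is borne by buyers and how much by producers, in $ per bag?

Before the tax: set 627 − 6P = 2P + 59 → P* = $71, Q* = 201.
With the tax collected from producers, supply shifts: Qs = 2(P − 12) + 59.
New equilibrium: buyers pay $74, producers receive $62, Q = 183. (Wedge: Pb − Ps = 12.)
Burden on buyers: $3; on producers: $9. (They sum to $12.)
The less price-elastic side of the market bears the larger share of a per-unit tax.

Buyers bear $3 per bag; producers bear $9 per bag.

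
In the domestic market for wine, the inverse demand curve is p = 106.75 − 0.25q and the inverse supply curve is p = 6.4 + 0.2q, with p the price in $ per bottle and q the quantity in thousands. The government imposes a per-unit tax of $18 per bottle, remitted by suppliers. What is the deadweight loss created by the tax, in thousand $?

Inverting to q(p) form: qd = 427 − 4p; qs = 5p − 32.
Before the tax: set 427 − 4p = 5p − 32 → p* = $51, q* = 223.
With the tax collected from suppliers, supply shifts: qs = 5(p − 18) − 32.
New equilibrium: buyers pay $61, suppliers receive $43, q = 183. (Wedge: pb − ps = 18.)
Quantity falls by |ΔQ| = |223 − 183| = 40.
DWL = ½ · t · |ΔQ| = ½ · 18 · 40 = $360.

Deadweight loss = $360 thousand.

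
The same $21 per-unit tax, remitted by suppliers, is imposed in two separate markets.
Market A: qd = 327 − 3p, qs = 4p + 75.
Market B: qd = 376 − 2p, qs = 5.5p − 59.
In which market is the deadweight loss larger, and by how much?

Market A, by $54.6.

Market A: pre-tax p* = $36, q* = 219; post-tax q = 183; deadweight loss = $378.
Market B: pre-tax p* = $58, q* = 260; post-tax q = 229.2; deadweight loss = $323.4.
Difference: $378 vs $323.4 → market A is larger by $54.6.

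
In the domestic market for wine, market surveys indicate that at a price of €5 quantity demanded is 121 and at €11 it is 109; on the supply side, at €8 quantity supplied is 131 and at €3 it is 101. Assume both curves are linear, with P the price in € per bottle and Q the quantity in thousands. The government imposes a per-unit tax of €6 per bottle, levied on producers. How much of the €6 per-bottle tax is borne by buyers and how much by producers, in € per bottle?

Demand slope: (109 − 121)/(11 − 5) = -2, so Qd = 131 − 2P.
Supply slope: (101 − 131)/(3 − 8) = 6, so Qs = 6P + 83.
Without the tax, 131 − 2P = 6P + 83 gives 8P = 48, so P* = €6 and Q* = 119.
With the tax collected from producers, supply shifts: Qs = 6(P − 6) + 83.
New equilibrium: buyers pay €10.5, producers receive €4.5, Q = 110. (Wedge: Pb − Ps = 6.)
Burden on buyers: €4.5; on producers: €1.5. (They sum to €6.)
The less price-elastic side of the market bears the larger share of a per-unit tax.

Buyers bear €4.5 per bottle; producers bear €1.5 per bottle.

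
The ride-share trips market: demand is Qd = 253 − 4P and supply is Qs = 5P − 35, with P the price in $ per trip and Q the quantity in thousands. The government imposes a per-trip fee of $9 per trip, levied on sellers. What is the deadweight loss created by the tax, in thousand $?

Deadweight loss = $90 thousand.

Without the tax, 253 − 4P = 5P − 35 gives 9P = 288, so P* = $32 and Q* = 125.
With the tax collected from sellers, supply shifts: Qs = 5(P − 9) − 35.
Solving gives Q = 105 with buyers paying $37 and sellers receiving $28 (the $9 wedge).
Quantity falls by |ΔQ| = |125 − 105| = 20.
DWL = ½ · t · |ΔQ| = ½ · 9 · 20 = $90.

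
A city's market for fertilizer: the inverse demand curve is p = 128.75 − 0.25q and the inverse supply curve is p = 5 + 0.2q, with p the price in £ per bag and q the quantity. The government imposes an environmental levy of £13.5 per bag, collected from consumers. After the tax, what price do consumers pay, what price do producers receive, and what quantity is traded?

Consumers pay £67.5; producers receive £54; quantity = 245.

Rewrite in direct form: qd = 515 − 4p and qs = 5p − 25.
Without the tax, 515 − 4p = 5p − 25 gives 9p = 540, so p* = £60 and q* = 275.
With the tax collected from consumers, demand (in seller-price terms) shifts: qd = 515 − 4(p + 13.5).
New equilibrium: consumers pay £67.5, producers receive £54, q = 245. (Wedge: pb − ps = 13.5.)
The less price-elastic side of the market bears the larger share of a per-unit tax.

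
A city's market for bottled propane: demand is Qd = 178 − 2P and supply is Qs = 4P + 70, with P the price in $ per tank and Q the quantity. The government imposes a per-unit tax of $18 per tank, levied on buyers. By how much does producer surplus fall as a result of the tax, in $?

Without the tax, 178 − 2P = 4P + 70 gives 6P = 108, so P* = $18 and Q* = 142.
With the tax collected from buyers, demand (in seller-price terms) shifts: Qd = 178 − 2(P + 18).
Solving gives Q = 118 with buyers paying $30 and sellers receiving $12 (the $18 wedge).
ΔPS is the trapezoid between Q = 118 and Q = 142 of height $6: ½ · (142 + 118) · 6 = $780.

Producer surplus falls by $780.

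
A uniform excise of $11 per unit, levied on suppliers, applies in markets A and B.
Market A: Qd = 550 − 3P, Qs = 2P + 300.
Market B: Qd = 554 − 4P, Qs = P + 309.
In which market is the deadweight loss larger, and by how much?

Market A, by $24.2.

Market A: pre-tax P* = $50, Q* = 400; post-tax Q = 386.8; deadweight loss = $72.6.
Market B: pre-tax P* = $49, Q* = 358; post-tax Q = 349.2; deadweight loss = $48.4.
Difference: $72.6 vs $48.4 → market A is larger by $24.2.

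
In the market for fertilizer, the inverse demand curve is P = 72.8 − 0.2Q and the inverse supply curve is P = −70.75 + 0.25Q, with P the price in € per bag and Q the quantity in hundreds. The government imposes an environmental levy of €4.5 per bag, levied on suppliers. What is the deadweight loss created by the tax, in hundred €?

Deadweight loss = €22.5 hundred.

Inverting to Q(P) form: Qd = 364 − 5P; Qs = 4P + 283.
Without the tax, 364 − 5P = 4P + 283 gives 9P = 81, so P* = €9 and Q* = 319.
With the tax collected from suppliers, supply shifts: Qs = 4(P − 4.5) + 283.
Solving gives Q = 309 with consumers paying €11 and suppliers receiving €6.5 (the €4.5 wedge).
Quantity falls by |ΔQ| = |319 − 309| = 10.
DWL = ½ · t · |ΔQ| = ½ · 4.5 · 10 = €22.5.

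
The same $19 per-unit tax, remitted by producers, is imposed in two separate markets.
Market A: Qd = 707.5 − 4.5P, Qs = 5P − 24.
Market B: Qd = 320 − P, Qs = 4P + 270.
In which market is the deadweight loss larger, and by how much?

Market A: pre-tax P* = $77, Q* = 361; post-tax Q = 316; deadweight loss = $427.5.
Market B: pre-tax P* = $10, Q* = 310; post-tax Q = 294.8; deadweight loss = $144.4.
Difference: $427.5 vs $144.4 → market A is larger by $283.1.

Market A, by $283.1.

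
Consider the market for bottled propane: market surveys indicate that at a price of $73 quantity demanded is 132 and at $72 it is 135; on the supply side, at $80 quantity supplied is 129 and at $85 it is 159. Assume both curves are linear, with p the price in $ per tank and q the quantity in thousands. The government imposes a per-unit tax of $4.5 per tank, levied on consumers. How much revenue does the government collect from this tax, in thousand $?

Demand slope: (135 − 132)/(72 − 73) = -3, so qd = 351 − 3p.
Supply slope: (159 − 129)/(85 − 80) = 6, so qs = 6p − 351.
Before the tax: set 351 − 3p = 6p − 351 → p* = $78, q* = 117.
With the tax collected from consumers, demand (in seller-price terms) shifts: qd = 351 − 3(p + 4.5).
Solving gives q = 108 with consumers paying $81 and sellers receiving $76.5 (the $4.5 wedge).
Revenue = t · Q = 4.5 · 108 = $486.

Tax revenue = $486 thousand.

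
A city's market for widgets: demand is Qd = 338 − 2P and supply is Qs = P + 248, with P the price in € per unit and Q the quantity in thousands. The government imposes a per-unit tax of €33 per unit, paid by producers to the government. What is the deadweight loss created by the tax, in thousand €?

Before the tax: set 338 − 2P = P + 248 → P* = €30, Q* = 278.
With the tax collected from producers, supply shifts: Qs = (P − 33) + 248.
New equilibrium: buyers pay €41, producers receive €8, Q = 256. (Wedge: Pb − Ps = 33.)
Quantity falls by |ΔQ| = |278 − 256| = 22.
DWL = ½ · t · |ΔQ| = ½ · 33 · 22 = €363.

Deadweight loss = €363 thousand.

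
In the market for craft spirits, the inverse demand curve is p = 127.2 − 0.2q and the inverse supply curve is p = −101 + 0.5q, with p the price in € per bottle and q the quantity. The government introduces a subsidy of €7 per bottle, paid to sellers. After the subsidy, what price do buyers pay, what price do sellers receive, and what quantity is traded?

Buyers pay €60; sellers receive €67; quantity = 336.

Inverting to q(p) form: qd = 636 − 5p; qs = 2p + 202.
Without the subsidy, 636 − 5p = 2p + 202 gives 7p = 434, so p* = €62 and q* = 326.
With a per-unit subsidy paid to sellers, each receives p + 7 per unit sold, so supply becomes qs = 2(p + 7) + 202.
New equilibrium: buyers pay €60, sellers receive €67, q = 336. (Wedge: pb − ps = −7.)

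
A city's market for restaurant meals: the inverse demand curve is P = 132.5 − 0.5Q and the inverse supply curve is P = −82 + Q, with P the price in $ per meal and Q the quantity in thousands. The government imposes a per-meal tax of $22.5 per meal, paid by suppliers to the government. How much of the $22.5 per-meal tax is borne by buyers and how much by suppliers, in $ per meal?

Rewrite in direct form: Qd = 265 − 2P and Qs = P + 82.
Before the tax: set 265 − 2P = P + 82 → P* = $61, Q* = 143.
With the tax collected from suppliers, supply shifts: Qs = (P − 22.5) + 82.
Solving gives Q = 128 with buyers paying $68.5 and suppliers receiving $46 (the $22.5 wedge).
Burden on buyers: $7.5; on suppliers: $15. (They sum to $22.5.)

Buyers bear $7.5 per meal; suppliers bear $15 per meal.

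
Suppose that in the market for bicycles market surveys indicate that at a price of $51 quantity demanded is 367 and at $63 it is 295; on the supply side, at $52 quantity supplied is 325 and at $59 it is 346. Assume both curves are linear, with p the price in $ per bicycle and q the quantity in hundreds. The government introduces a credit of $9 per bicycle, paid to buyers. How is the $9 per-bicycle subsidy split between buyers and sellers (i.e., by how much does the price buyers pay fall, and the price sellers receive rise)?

Buyers gain $3 per bicycle; sellers gain $6 per bicycle.

Demand slope: (295 − 367)/(63 − 51) = -6, so qd = 673 − 6p.
Supply slope: (346 − 325)/(59 − 52) = 3, so qs = 3p + 169.
Without the subsidy, 673 − 6p = 3p + 169 gives 9p = 504, so p* = $56 and q* = 337.
With a per-unit subsidy paid to buyers, each effectively pays p − 9, so demand becomes qd = 673 − 6(p − 9).
Solving gives q = 355 with buyers paying $53 and sellers receiving $62 (the $9 wedge).
Gain to buyers: $3; to sellers: $6. (They sum to $9.)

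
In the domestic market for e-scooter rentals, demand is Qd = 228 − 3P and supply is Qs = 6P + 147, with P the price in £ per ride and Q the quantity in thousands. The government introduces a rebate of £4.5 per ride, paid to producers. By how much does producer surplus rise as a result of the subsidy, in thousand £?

Before the subsidy: set 228 − 3P = 6P + 147 → P* = £9, Q* = 201.
With a per-unit subsidy paid to producers, each receives P + 4.5 per unit sold, so supply becomes Qs = 6(P + 4.5) + 147.
Solving gives Q = 210 with consumers paying £6 and producers receiving £10.5 (the £4.5 wedge).
ΔPS is the trapezoid between Q = 210 and Q = 201 of height £1.5: ½ · (201 + 210) · 1.5 = £308.25.

Producer surplus rises by £308.25 thousand.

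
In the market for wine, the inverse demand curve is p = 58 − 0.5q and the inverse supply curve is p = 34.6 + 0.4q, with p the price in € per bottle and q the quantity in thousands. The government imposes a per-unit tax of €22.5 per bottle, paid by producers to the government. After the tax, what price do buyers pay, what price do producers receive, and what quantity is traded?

Buyers pay €57.5; producers receive €35; quantity = 1.

Inverting to q(p) form: qd = 116 − 2p; qs = 2.5p − 86.5.
Before the tax: set 116 − 2p = 2.5p − 86.5 → p* = €45, q* = 26.
With the tax collected from producers, supply shifts: qs = 2.5(p − 22.5) − 86.5.
New equilibrium: buyers pay €57.5, producers receive €35, q = 1. (Wedge: pb − ps = 22.5.)
The less price-elastic side of the market bears the larger share of a per-unit tax.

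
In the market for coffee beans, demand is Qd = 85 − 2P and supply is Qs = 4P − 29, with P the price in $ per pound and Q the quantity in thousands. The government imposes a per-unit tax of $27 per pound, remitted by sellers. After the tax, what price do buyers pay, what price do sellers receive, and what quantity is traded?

Without the tax, 85 − 2P = 4P − 29 gives 6P = 114, so P* = $19 and Q* = 47.
With the tax collected from sellers, supply shifts: Qs = 4(P − 27) − 29.
New equilibrium: buyers pay $37, sellers receive $10, Q = 11. (Wedge: Pb − Ps = 27.)
The less price-elastic side of the market bears the larger share of a per-unit tax.

Buyers pay $37; sellers receive $10; quantity = 11.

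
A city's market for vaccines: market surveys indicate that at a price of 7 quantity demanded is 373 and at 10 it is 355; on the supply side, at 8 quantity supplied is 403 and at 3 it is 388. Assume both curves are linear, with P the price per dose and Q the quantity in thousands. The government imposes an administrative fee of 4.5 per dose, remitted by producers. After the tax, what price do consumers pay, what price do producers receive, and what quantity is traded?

Demand slope: (355 − 373)/(10 − 7) = -6, so Qd = 415 − 6P.
Supply slope: (388 − 403)/(3 − 8) = 3, so Qs = 3P + 379.
Before the tax: set 415 − 6P = 3P + 379 → P* = 4, Q* = 391.
With the tax collected from producers, supply shifts: Qs = 3(P − 4.5) + 379.
New equilibrium: consumers pay 5.5, producers receive 1, Q = 382. (Wedge: Pb − Ps = 4.5.)
The less price-elastic side of the market bears the larger share of a per-unit tax.

Consumers pay 5.5; producers receive 1; quantity = 382.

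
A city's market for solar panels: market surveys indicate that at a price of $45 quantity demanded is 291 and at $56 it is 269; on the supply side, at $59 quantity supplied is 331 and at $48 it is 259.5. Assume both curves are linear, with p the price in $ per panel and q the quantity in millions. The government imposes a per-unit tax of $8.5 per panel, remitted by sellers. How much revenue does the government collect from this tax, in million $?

Demand slope: (269 − 291)/(56 − 45) = -2, so qd = 381 − 2p.
Supply slope: (259.5 − 331)/(48 − 59) = 6.5, so qs = 6.5p − 52.5.
Before the tax: set 381 − 2p = 6.5p − 52.5 → p* = $51, q* = 279.
With the tax collected from sellers, supply shifts: qs = 6.5(p − 8.5) − 52.5.
Solving gives q = 266 with buyers paying $57.5 and sellers receiving $49 (the $8.5 wedge).
Revenue = t · Q = 8.5 · 266 = $2261.

Tax revenue = $2261 million.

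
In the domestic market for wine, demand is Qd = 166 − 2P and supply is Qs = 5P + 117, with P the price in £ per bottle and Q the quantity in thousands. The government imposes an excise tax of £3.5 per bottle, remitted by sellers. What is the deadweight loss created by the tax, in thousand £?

Without the tax, 166 − 2P = 5P + 117 gives 7P = 49, so P* = £7 and Q* = 152.
With the tax collected from sellers, supply shifts: Qs = 5(P − 3.5) + 117.
New equilibrium: consumers pay £9.5, sellers receive £6, Q = 147. (Wedge: Pb − Ps = 3.5.)
Quantity falls by |ΔQ| = |152 − 147| = 5.
DWL = ½ · t · |ΔQ| = ½ · 3.5 · 5 = £8.75.

Deadweight loss = £8.75 thousand.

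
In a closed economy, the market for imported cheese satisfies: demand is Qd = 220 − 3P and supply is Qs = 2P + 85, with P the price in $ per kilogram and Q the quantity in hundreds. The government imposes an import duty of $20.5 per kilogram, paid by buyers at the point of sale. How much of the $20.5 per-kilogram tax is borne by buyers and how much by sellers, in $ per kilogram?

Buyers bear $8.2 per kilogram; sellers bear $12.3 per kilogram.

Before the tax: set 220 − 3P = 2P + 85 → P* = $27, Q* = 139.
With the tax collected from buyers, demand (in seller-price terms) shifts: Qd = 220 − 3(P + 20.5).
New equilibrium: buyers pay $35.2, sellers receive $14.7, Q = 114.4. (Wedge: Pb − Ps = 20.5.)
Burden on buyers: $8.2; on sellers: $12.3. (They sum to $20.5.)
The less price-elastic side of the market bears the larger share of a per-unit tax.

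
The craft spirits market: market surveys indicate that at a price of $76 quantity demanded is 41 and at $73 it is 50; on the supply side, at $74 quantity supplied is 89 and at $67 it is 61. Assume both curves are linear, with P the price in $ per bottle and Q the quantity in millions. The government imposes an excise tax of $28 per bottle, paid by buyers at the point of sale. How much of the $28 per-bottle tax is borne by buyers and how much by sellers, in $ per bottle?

Demand slope: (50 − 41)/(73 − 76) = -3, so Qd = 269 − 3P.
Supply slope: (61 − 89)/(67 − 74) = 4, so Qs = 4P − 207.
Before the tax: set 269 − 3P = 4P − 207 → P* = $68, Q* = 65.
With the tax collected from buyers, demand (in seller-price terms) shifts: Qd = 269 − 3(P + 28).
Solving gives Q = 17 with buyers paying $84 and sellers receiving $56 (the $28 wedge).
Burden on buyers: $16; on sellers: $12. (They sum to $28.)
The less price-elastic side of the market bears the larger share of a per-unit tax.

Buyers bear $16 per bottle; sellers bear $12 per bottle.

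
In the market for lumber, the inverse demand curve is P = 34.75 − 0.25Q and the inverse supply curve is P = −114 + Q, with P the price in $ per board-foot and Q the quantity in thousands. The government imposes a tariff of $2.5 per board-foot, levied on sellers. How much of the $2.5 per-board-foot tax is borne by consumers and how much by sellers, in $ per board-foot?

Inverting to Q(P) form: Qd = 139 − 4P; Qs = P + 114.
Without the tax, 139 − 4P = P + 114 gives 5P = 25, so P* = $5 and Q* = 119.
With the tax collected from sellers, supply shifts: Qs = (P − 2.5) + 114.
New equilibrium: consumers pay $5.5, sellers receive $3, Q = 117. (Wedge: Pb − Ps = 2.5.)
Burden on consumers: $0.5; on sellers: $2. (They sum to $2.5.)
The less price-elastic side of the market bears the larger share of a per-unit tax.

Consumers bear $0.5 per board-foot; sellers bear $2 per board-foot.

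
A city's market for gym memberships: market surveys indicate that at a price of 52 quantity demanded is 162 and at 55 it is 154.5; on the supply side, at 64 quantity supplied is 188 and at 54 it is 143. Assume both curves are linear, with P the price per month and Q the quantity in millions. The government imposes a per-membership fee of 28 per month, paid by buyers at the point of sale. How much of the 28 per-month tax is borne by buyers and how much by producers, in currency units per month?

Buyers bear 18 per month; producers bear 10 per month.

Demand slope: (154.5 − 162)/(55 − 52) = -2.5, so Qd = 292 − 2.5P.
Supply slope: (143 − 188)/(54 − 64) = 4.5, so Qs = 4.5P − 100.
Without the tax, 292 − 2.5P = 4.5P − 100 gives 7P = 392, so P* = 56 and Q* = 152.
With the tax collected from buyers, demand (in seller-price terms) shifts: Qd = 292 − 2.5(P + 28).
Solving gives Q = 107 with buyers paying 74 and producers receiving 46 (the 28 wedge).
Burden on buyers: 18; on producers: 10. (They sum to 28.)
The less price-elastic side of the market bears the larger share of a per-unit tax.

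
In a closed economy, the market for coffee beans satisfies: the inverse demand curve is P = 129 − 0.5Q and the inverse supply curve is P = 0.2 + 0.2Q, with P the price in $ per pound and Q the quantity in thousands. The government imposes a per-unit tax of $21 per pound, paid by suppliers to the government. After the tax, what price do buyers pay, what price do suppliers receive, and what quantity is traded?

Rewrite in direct form: Qd = 258 − 2P and Qs = 5P − 1.
Without the tax, 258 − 2P = 5P − 1 gives 7P = 259, so P* = $37 and Q* = 184.
With the tax collected from suppliers, supply shifts: Qs = 5(P − 21) − 1.
New equilibrium: buyers pay $52, suppliers receive $31, Q = 154. (Wedge: Pb − Ps = 21.)
The less price-elastic side of the market bears the larger share of a per-unit tax.

Buyers pay $52; suppliers receive $31; quantity = 154.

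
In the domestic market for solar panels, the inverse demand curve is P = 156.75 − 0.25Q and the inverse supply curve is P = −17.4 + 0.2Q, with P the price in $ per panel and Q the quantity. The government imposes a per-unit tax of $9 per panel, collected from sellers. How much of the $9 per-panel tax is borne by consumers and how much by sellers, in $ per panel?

Inverting to Q(P) form: Qd = 627 − 4P; Qs = 5P + 87.
Without the tax, 627 − 4P = 5P + 87 gives 9P = 540, so P* = $60 and Q* = 387.
With the tax collected from sellers, supply shifts: Qs = 5(P − 9) + 87.
New equilibrium: consumers pay $65, sellers receive $56, Q = 367. (Wedge: Pb − Ps = 9.)
Burden on consumers: $5; on sellers: $4. (They sum to $9.)
The less price-elastic side of the market bears the larger share of a per-unit tax.

Consumers bear $5 per panel; sellers bear $4 per panel.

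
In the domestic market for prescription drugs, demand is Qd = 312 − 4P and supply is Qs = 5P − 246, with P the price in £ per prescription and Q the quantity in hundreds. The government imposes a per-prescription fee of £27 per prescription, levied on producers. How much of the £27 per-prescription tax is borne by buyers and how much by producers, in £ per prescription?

Without the tax, 312 − 4P = 5P − 246 gives 9P = 558, so P* = £62 and Q* = 64.
With the tax collected from producers, supply shifts: Qs = 5(P − 27) − 246.
Solving gives Q = 4 with buyers paying £77 and producers receiving £50 (the £27 wedge).
Burden on buyers: £15; on producers: £12. (They sum to £27.)
The less price-elastic side of the market bears the larger share of a per-unit tax.

Buyers bear £15 per prescription; producers bear £12 per prescription.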